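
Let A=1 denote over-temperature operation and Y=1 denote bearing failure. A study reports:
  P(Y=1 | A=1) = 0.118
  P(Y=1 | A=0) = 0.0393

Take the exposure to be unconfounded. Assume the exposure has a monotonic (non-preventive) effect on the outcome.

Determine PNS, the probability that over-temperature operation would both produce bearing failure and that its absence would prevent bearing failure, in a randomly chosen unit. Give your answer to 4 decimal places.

Let p₁ = 0.118, p₀ = 0.0393.
Under exogeneity and monotonicity, PNS = p₁ − p₀.
PNS = 0.118 − 0.0393 = 0.0787

PNS ≈ 0.0787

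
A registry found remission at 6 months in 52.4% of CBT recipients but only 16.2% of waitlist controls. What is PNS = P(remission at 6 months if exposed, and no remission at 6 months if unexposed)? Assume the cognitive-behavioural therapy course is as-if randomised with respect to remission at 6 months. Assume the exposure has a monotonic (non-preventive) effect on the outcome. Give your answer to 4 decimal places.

p₁ = 0.524, p₀ = 0.162.
Under exogeneity and monotonicity, PNS = p₁ − p₀.
PNS = 0.524 − 0.162 = 0.362

PNS ≈ 0.3620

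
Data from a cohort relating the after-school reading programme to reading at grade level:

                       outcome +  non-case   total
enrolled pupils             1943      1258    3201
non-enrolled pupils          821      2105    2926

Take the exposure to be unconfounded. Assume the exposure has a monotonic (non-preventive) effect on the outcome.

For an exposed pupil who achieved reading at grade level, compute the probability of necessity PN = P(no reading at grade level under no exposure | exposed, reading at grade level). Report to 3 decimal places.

p₁ = P(outcome | exposed) = 1943/3201 = 0.607
p₀ = P(outcome | unexposed) = 821/2926 = 0.28059
Under exogeneity and monotonicity, PN = (p₁ − p₀)/p₁.
PN = (0.607 − 0.28059) / 0.607 ≈ 0.5377

PN ≈ 0.538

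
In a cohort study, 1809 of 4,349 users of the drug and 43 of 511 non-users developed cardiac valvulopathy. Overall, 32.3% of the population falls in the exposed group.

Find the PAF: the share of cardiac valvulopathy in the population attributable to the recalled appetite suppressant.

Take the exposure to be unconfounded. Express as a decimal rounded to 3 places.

PAF ≈ 0.560

p₁ = P(outcome | exposed) = 1809/4349 = 0.41596
p₀ = P(outcome | unexposed) = 43/511 = 0.084149
Overall risk P(Y=1) = π·p₁ + (1−π)·p₀ = 0.323×0.41596 + 0.677×0.084149 = 0.19132.
Under exogeneity, PAF = [P(Y=1) − p₀] / P(Y=1).
PAF = (0.19132 − 0.084149) / 0.19132 ≈ 0.5602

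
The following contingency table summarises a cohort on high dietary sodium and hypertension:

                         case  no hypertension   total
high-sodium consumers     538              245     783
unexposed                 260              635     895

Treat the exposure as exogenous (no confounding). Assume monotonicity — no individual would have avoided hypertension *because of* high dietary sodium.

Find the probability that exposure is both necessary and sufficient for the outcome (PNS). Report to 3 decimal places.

PNS ≈ 0.397

p₁ = P(outcome | exposed) = 538/783 = 0.6871
p₀ = P(outcome | unexposed) = 260/895 = 0.2905
Under exogeneity and monotonicity, PNS = p₁ − p₀.
PNS = 0.6871 − 0.2905 = 0.3966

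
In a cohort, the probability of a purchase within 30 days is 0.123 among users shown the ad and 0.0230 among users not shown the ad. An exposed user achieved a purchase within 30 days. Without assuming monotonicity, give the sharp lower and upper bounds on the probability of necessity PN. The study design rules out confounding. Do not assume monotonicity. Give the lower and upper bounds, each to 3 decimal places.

Let p₁ = 0.123, p₀ = 0.023.
Under exogeneity alone the bounds on PN are max{0,(p₁−p₀)/p₁} ≤ PN ≤ min{1,(1−p₀)/p₁}.
  lower = (p₁ − p₀)/p₁ = 0.1 / 0.123 ≈ 0.8130
  upper = min{1, (1 − p₀)/p₁} = 0.977 / 0.123 ≈ 7.9431 → capped at 1

0.813 ≤ PN ≤ 1.000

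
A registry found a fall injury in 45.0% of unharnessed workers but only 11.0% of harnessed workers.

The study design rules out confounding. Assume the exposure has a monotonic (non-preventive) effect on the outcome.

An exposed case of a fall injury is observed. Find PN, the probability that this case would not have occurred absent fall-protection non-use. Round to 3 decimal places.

PN ≈ 0.756

p₁ = 0.45, p₀ = 0.11.
Under exogeneity and monotonicity, PN = (p₁ − p₀) / p₁.
PN = (0.45 − 0.11) / 0.45 = 0.34 / 0.45 ≈ 0.7556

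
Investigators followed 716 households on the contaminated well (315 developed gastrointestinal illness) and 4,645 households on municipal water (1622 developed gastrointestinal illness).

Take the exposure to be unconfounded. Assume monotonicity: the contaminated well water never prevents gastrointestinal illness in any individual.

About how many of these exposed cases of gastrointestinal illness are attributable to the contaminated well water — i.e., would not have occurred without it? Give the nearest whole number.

p₁ = P(outcome | exposed) = 315/716 = 0.43994
p₀ = P(outcome | unexposed) = 1622/4645 = 0.34919
PN = (p₁ − p₀)/p₁ = (0.43994 − 0.34919) / 0.43994 ≈ 0.20628.
Attributable cases ≈ PN × (exposed cases) = 0.20628 × 315 ≈ 64.98.

about 65 cases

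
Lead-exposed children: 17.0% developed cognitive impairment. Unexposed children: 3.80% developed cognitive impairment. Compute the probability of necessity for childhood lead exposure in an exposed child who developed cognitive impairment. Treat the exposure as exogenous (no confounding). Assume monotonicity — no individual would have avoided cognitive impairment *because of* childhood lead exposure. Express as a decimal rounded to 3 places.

PN ≈ 0.776

p₁ = 0.17, p₀ = 0.038.
Under exogeneity and monotonicity, PN = (p₁ − p₀) / p₁.
PN = (0.17 − 0.038) / 0.17 = 0.132 / 0.17 ≈ 0.7765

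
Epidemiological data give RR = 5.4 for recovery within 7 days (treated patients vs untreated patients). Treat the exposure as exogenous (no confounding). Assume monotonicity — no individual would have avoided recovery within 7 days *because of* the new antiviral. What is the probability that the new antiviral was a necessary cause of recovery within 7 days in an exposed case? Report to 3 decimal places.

Under exogeneity and monotonicity, PN = (RR − 1) / RR = 1 − 1/RR.
PN = (5.4 − 1) / 5.4 = 4.4 / 5.4 ≈ 0.8148

PN ≈ 0.815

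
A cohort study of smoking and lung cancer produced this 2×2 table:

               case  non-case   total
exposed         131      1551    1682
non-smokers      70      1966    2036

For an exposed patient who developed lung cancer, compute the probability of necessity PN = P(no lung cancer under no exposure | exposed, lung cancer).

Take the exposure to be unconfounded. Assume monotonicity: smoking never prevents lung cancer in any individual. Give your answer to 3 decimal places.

p₁ = P(outcome | exposed) = 131/1682 = 0.077883
p₀ = P(outcome | unexposed) = 70/2036 = 0.034381
Under exogeneity and monotonicity, PN = (p₁ − p₀) / p₁.
PN = (0.077883 − 0.034381) / 0.077883 = 0.043502 / 0.077883 ≈ 0.5586

PN ≈ 0.559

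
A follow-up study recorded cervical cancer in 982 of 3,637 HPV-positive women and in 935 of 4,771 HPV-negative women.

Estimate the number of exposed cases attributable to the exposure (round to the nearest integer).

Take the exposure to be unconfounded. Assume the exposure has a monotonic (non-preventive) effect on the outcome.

about 269 cases

p₁ = P(outcome | exposed) = 982/3637 = 0.27
p₀ = P(outcome | unexposed) = 935/4771 = 0.19598
PN = (p₁ − p₀)/p₁ = (0.27 − 0.19598) / 0.27 ≈ 0.27417.
Attributable cases ≈ PN × (exposed cases) = 0.27417 × 982 ≈ 269.24.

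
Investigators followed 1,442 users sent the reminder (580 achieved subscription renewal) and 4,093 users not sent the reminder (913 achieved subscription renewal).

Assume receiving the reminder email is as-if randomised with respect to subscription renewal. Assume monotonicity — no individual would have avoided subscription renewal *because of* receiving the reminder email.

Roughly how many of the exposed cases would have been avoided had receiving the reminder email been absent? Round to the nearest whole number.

p₁ = P(outcome | exposed) = 580/1442 = 0.40222
p₀ = P(outcome | unexposed) = 913/4093 = 0.22306
PN = (p₁ − p₀)/p₁ = (0.40222 − 0.22306) / 0.40222 ≈ 0.44542.
Attributable cases ≈ PN × (exposed cases) = 0.44542 × 580 ≈ 258.34.

about 258 cases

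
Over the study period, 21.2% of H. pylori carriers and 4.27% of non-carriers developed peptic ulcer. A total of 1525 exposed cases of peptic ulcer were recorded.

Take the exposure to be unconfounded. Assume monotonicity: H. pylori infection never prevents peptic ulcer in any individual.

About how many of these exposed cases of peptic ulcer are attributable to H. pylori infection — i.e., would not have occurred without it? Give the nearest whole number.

p₁ = 0.212, p₀ = 0.0427.
PN = (p₁ − p₀)/p₁ = (0.212 − 0.0427) / 0.212 ≈ 0.79858.
Attributable cases ≈ PN × (exposed cases) = 0.79858 × 1525 ≈ 1217.84.

about 1218 cases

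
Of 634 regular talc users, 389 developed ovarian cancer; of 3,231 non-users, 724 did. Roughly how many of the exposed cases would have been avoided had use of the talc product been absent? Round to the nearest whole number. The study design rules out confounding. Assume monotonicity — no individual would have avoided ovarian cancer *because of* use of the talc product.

about 247 cases

p₁ = P(outcome | exposed) = 389/634 = 0.61356
p₀ = P(outcome | unexposed) = 724/3231 = 0.22408
PN = (p₁ − p₀)/p₁ = (0.61356 − 0.22408) / 0.61356 ≈ 0.63479.
Attributable cases ≈ PN × (exposed cases) = 0.63479 × 389 ≈ 246.93.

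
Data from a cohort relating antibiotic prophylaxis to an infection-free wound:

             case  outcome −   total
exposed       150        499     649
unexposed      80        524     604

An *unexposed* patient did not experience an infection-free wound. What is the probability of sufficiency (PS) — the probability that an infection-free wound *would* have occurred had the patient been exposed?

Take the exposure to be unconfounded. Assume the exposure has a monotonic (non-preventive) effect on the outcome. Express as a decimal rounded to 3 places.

p₁ = P(outcome | exposed) = 150/649 = 0.23112
p₀ = P(outcome | unexposed) = 80/604 = 0.13245
Under exogeneity and monotonicity, PS = (p₁ − p₀)/(1 − p₀).
PS = (0.23112 − 0.13245) / 0.86755 ≈ 0.1137

PS ≈ 0.114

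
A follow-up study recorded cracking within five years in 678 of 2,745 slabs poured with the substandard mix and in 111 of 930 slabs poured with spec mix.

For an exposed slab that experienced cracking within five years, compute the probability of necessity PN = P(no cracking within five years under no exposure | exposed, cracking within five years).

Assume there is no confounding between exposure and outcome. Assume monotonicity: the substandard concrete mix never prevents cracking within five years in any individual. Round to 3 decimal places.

p₁ = P(outcome | exposed) = 678/2745 = 0.24699
p₀ = P(outcome | unexposed) = 111/930 = 0.11935
Under exogeneity and monotonicity, PN = (p₁ − p₀) / p₁.
PN = (0.24699 − 0.11935) / 0.24699 = 0.12764 / 0.24699 ≈ 0.5168

PN ≈ 0.517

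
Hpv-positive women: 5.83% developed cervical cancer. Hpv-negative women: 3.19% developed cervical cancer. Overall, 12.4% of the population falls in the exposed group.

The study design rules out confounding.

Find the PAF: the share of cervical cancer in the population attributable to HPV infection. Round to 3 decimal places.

p₁ = 0.0583, p₀ = 0.0319.
Overall risk P(Y=1) = π·p₁ + (1−π)·p₀ = 0.124×0.0583 + 0.876×0.0319 = 0.035174.
Under exogeneity, PAF = [P(Y=1) − p₀] / P(Y=1).
PAF = (0.035174 − 0.0319) / 0.035174 ≈ 0.0931

PAF ≈ 0.093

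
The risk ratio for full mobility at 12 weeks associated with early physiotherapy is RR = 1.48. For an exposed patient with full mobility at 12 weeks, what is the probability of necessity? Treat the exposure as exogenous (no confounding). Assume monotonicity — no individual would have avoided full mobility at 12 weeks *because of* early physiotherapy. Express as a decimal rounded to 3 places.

PN ≈ 0.324

Under exogeneity and monotonicity, PN = (RR − 1) / RR = 1 − 1/RR.
PN = (1.48 − 1) / 1.48 = 0.48 / 1.48 ≈ 0.3243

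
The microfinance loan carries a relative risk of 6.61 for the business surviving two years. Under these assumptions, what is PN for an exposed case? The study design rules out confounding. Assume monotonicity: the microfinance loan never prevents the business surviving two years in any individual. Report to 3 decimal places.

PN ≈ 0.849

Under exogeneity and monotonicity, PN = (RR − 1) / RR = 1 − 1/RR.
PN = (6.61 − 1) / 6.61 = 5.61 / 6.61 ≈ 0.8487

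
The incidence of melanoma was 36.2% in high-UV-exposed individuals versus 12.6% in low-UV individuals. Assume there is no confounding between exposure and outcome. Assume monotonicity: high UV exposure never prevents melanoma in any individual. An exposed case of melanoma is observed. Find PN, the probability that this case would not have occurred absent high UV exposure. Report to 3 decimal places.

p₁ = 0.362, p₀ = 0.126.
Under exogeneity and monotonicity, PN = (p₁ − p₀) / p₁.
PN = (0.362 − 0.126) / 0.362 = 0.236 / 0.362 ≈ 0.6519

PN ≈ 0.652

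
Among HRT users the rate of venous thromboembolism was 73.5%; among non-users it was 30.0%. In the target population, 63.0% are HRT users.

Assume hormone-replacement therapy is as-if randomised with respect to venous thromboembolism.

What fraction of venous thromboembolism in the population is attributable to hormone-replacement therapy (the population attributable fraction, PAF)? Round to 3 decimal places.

p₁ = 0.735, p₀ = 0.3.
Overall risk P(Y=1) = π·p₁ + (1−π)·p₀ = 0.63×0.735 + 0.37×0.3 = 0.57405.
Under exogeneity, PAF = [P(Y=1) − p₀] / P(Y=1).
PAF = (0.57405 − 0.3) / 0.57405 ≈ 0.4774

PAF ≈ 0.477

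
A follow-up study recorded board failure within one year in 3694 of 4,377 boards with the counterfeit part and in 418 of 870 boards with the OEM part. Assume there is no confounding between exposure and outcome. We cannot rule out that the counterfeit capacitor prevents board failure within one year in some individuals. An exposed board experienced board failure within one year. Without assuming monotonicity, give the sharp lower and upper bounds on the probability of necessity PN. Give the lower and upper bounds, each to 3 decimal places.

p₁ = P(outcome | exposed) = 3694/4377 = 0.84396
p₀ = P(outcome | unexposed) = 418/870 = 0.48046
Under exogeneity alone the bounds on PN are max{0,(p₁−p₀)/p₁} ≤ PN ≤ min{1,(1−p₀)/p₁}.
  lower = (p₁ − p₀)/p₁ = 0.3635 / 0.84396 ≈ 0.4307
  upper = min{1, (1 − p₀)/p₁} = 0.51954 / 0.84396 ≈ 0.6156

0.431 ≤ PN ≤ 0.616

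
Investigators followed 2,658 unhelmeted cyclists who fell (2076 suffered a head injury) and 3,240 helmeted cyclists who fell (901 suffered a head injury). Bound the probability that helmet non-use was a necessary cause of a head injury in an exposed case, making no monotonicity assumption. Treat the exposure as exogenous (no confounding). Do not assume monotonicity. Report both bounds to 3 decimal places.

0.644 ≤ PN ≤ 0.924

p₁ = P(outcome | exposed) = 2076/2658 = 0.78104
p₀ = P(outcome | unexposed) = 901/3240 = 0.27809
Under exogeneity alone the bounds on PN are max{0,(p₁−p₀)/p₁} ≤ PN ≤ min{1,(1−p₀)/p₁}.
  lower = (p₁ − p₀)/p₁ = 0.50295 / 0.78104 ≈ 0.6440
  upper = min{1, (1 − p₀)/p₁} = 0.72191 / 0.78104 ≈ 0.9243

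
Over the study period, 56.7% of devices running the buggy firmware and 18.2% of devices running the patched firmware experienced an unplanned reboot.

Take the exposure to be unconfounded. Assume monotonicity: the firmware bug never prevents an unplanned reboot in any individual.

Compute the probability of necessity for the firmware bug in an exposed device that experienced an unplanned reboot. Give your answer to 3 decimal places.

PN ≈ 0.679

p₁ = 0.567, p₀ = 0.182.
Under exogeneity and monotonicity, PN = (p₁ − p₀) / p₁.
PN = (0.567 − 0.182) / 0.567 = 0.385 / 0.567 ≈ 0.6790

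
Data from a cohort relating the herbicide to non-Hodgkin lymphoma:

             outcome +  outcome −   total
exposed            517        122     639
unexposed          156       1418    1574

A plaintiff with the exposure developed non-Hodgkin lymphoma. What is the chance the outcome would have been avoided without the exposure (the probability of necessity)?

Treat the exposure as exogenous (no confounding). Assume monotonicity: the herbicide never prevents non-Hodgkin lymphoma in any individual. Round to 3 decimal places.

p₁ = P(outcome | exposed) = 517/639 = 0.80908
p₀ = P(outcome | unexposed) = 156/1574 = 0.099111
Under exogeneity and monotonicity, PN = (p₁ − p₀) / p₁.
PN = (0.80908 − 0.099111) / 0.80908 = 0.70997 / 0.80908 ≈ 0.8775

PN ≈ 0.878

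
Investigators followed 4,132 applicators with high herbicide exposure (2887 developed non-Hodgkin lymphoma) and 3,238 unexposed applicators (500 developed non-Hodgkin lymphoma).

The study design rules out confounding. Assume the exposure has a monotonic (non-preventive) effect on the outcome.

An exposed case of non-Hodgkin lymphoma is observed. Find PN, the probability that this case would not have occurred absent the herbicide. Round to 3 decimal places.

PN ≈ 0.779

p₁ = P(outcome | exposed) = 2887/4132 = 0.69869
p₀ = P(outcome | unexposed) = 500/3238 = 0.15442
Under exogeneity and monotonicity, PN = (p₁ − p₀) / p₁.
PN = (0.69869 − 0.15442) / 0.69869 = 0.54428 / 0.69869 ≈ 0.7790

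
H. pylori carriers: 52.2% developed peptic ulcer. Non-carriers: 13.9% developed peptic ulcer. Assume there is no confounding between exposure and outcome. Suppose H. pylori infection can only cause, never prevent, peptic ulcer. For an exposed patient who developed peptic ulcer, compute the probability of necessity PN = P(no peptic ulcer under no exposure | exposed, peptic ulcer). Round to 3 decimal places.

PN ≈ 0.734

p₁ = 0.522, p₀ = 0.139.
Under exogeneity and monotonicity, PN = (p₁ − p₀) / p₁.
PN = (0.522 − 0.139) / 0.522 = 0.383 / 0.522 ≈ 0.7337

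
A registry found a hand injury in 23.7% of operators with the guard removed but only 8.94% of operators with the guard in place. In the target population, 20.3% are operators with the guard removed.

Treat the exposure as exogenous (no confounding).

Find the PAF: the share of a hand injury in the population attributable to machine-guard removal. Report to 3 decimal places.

PAF ≈ 0.251

p₁ = 0.237, p₀ = 0.0894.
Overall risk P(Y=1) = π·p₁ + (1−π)·p₀ = 0.203×0.237 + 0.797×0.0894 = 0.11936.
Under exogeneity, PAF = [P(Y=1) − p₀] / P(Y=1).
PAF = (0.11936 − 0.0894) / 0.11936 ≈ 0.2510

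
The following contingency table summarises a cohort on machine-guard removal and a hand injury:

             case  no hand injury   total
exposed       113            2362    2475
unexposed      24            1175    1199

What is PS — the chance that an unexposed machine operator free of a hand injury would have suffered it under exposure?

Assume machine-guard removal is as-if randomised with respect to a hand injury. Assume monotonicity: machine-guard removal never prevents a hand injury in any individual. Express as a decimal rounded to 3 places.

PS ≈ 0.026

p₁ = P(outcome | exposed) = 113/2475 = 0.045657
p₀ = P(outcome | unexposed) = 24/1199 = 0.020017
Under exogeneity and monotonicity, PS = (p₁ − p₀)/(1 − p₀).
PS = (0.045657 − 0.020017) / 0.97998 ≈ 0.0262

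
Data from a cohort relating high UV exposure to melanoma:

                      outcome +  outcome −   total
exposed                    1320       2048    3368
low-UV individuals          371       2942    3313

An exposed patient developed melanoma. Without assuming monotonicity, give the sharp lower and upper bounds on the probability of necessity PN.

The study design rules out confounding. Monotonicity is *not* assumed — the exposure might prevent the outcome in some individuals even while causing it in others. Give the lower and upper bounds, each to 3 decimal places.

p₁ = P(outcome | exposed) = 1320/3368 = 0.39192
p₀ = P(outcome | unexposed) = 371/3313 = 0.11198
Under exogeneity alone the bounds on PN are max{0,(p₁−p₀)/p₁} ≤ PN ≤ min{1,(1−p₀)/p₁}.
  lower = (p₁ − p₀)/p₁ = 0.27994 / 0.39192 ≈ 0.7143
  upper = min{1, (1 − p₀)/p₁} = 0.88802 / 0.39192 ≈ 2.2658 → capped at 1

0.714 ≤ PN ≤ 1.000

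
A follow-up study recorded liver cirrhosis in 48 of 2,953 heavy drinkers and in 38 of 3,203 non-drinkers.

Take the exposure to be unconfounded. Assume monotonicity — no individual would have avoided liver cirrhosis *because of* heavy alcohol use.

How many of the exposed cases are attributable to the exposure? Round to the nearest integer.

about 13 cases

p₁ = P(outcome | exposed) = 48/2953 = 0.016255
p₀ = P(outcome | unexposed) = 38/3203 = 0.011864
PN = (p₁ − p₀)/p₁ = (0.016255 − 0.011864) / 0.016255 ≈ 0.27012.
Attributable cases ≈ PN × (exposed cases) = 0.27012 × 48 ≈ 12.97.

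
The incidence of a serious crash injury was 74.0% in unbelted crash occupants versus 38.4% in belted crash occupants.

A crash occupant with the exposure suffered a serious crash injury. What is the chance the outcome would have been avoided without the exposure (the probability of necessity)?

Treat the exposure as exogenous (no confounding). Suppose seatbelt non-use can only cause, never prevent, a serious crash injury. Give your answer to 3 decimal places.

p₁ = 0.74, p₀ = 0.384.
Under exogeneity and monotonicity, PN = (p₁ − p₀) / p₁.
PN = (0.74 − 0.384) / 0.74 = 0.356 / 0.74 ≈ 0.4811

PN ≈ 0.481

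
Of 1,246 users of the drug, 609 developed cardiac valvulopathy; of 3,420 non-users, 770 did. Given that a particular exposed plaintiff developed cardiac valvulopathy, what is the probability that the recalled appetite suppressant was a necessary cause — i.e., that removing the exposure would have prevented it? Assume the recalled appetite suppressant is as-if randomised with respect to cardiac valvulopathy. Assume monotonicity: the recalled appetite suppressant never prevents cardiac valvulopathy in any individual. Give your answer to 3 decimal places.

PN ≈ 0.539

p₁ = P(outcome | exposed) = 609/1246 = 0.48876
p₀ = P(outcome | unexposed) = 770/3420 = 0.22515
Under exogeneity and monotonicity, PN = (p₁ − p₀) / p₁.
PN = (0.48876 − 0.22515) / 0.48876 = 0.26362 / 0.48876 ≈ 0.5394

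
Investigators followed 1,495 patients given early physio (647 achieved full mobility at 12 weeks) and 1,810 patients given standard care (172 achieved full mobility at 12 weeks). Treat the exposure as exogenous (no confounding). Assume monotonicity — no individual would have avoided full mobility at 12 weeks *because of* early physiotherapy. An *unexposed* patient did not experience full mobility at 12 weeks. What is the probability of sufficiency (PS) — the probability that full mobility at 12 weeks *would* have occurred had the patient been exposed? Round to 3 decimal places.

PS ≈ 0.373

p₁ = P(outcome | exposed) = 647/1495 = 0.43278
p₀ = P(outcome | unexposed) = 172/1810 = 0.095028
Under exogeneity and monotonicity, PS = (p₁ − p₀) / (1 − p₀).
PS = (0.43278 − 0.095028) / (1 − 0.095028) = 0.33775 / 0.90497 ≈ 0.3732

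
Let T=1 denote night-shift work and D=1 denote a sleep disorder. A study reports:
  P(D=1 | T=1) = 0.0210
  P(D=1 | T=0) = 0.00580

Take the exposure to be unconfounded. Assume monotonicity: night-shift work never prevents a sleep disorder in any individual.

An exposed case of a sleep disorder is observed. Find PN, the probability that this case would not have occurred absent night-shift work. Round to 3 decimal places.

PN ≈ 0.724

Let p₁ = 0.021, p₀ = 0.0058.
Under exogeneity and monotonicity, PN = (p₁ − p₀) / p₁.
PN = (0.021 − 0.0058) / 0.021 = 0.0152 / 0.021 ≈ 0.7238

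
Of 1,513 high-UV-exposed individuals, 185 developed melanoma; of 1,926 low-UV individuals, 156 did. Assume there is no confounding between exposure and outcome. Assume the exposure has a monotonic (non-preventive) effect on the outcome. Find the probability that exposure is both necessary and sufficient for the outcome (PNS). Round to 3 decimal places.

p₁ = P(outcome | exposed) = 185/1513 = 0.12227
p₀ = P(outcome | unexposed) = 156/1926 = 0.080997
Under exogeneity and monotonicity, PNS = p₁ − p₀.
PNS = 0.12227 − 0.080997 = 0.041277

PNS ≈ 0.041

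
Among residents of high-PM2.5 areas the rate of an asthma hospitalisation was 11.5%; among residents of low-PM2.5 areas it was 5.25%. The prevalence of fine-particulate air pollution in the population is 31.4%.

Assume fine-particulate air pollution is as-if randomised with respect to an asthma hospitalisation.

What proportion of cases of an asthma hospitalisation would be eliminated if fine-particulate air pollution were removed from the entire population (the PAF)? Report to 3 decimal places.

PAF ≈ 0.272

p₁ = 0.115, p₀ = 0.0525.
Overall risk P(Y=1) = π·p₁ + (1−π)·p₀ = 0.314×0.115 + 0.686×0.0525 = 0.072125.
Under exogeneity, PAF = [P(Y=1) − p₀] / P(Y=1).
PAF = (0.072125 − 0.0525) / 0.072125 ≈ 0.2721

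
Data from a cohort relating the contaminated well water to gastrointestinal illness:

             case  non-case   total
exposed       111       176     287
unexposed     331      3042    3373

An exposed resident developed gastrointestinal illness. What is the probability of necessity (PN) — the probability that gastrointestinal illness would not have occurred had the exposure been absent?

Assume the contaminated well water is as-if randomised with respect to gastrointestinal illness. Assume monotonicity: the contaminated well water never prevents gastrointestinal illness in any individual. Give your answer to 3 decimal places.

p₁ = P(outcome | exposed) = 111/287 = 0.38676
p₀ = P(outcome | unexposed) = 331/3373 = 0.098132
Under exogeneity and monotonicity, PN = (p₁ − p₀)/p₁.
PN = (0.38676 − 0.098132) / 0.38676 ≈ 0.7463

PN ≈ 0.746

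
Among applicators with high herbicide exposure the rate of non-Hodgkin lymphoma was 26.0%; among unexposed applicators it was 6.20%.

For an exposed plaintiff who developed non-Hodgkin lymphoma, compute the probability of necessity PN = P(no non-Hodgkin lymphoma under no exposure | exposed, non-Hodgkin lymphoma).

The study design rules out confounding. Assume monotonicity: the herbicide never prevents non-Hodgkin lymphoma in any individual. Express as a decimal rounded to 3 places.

p₁ = 0.26, p₀ = 0.062.
Under exogeneity and monotonicity, PN = (p₁ − p₀) / p₁.
PN = (0.26 − 0.062) / 0.26 = 0.198 / 0.26 ≈ 0.7615

PN ≈ 0.762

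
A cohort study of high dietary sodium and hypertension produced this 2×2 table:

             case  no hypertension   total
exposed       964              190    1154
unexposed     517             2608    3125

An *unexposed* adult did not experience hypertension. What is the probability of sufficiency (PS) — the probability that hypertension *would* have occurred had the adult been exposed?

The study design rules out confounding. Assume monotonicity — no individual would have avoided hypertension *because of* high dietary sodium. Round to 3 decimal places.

PS ≈ 0.803

p₁ = P(outcome | exposed) = 964/1154 = 0.83536
p₀ = P(outcome | unexposed) = 517/3125 = 0.16544
Under exogeneity and monotonicity, PS = (p₁ − p₀)/(1 − p₀).
PS = (0.83536 − 0.16544) / 0.83456 ≈ 0.8027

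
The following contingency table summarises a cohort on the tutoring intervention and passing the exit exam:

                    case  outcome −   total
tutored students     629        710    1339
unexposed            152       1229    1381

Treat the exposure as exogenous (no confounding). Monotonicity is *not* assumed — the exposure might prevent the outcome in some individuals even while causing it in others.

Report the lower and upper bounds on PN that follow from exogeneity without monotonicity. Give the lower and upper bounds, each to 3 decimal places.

0.766 ≤ PN ≤ 1.000

p₁ = P(outcome | exposed) = 629/1339 = 0.46975
p₀ = P(outcome | unexposed) = 152/1381 = 0.11007
Under exogeneity alone the bounds on PN are max{0,(p₁−p₀)/p₁} ≤ PN ≤ min{1,(1−p₀)/p₁}.
  lower = (p₁ − p₀)/p₁ = 0.35969 / 0.46975 ≈ 0.7657
  upper = min{1, (1 − p₀)/p₁} = 0.88993 / 0.46975 ≈ 1.8945 → capped at 1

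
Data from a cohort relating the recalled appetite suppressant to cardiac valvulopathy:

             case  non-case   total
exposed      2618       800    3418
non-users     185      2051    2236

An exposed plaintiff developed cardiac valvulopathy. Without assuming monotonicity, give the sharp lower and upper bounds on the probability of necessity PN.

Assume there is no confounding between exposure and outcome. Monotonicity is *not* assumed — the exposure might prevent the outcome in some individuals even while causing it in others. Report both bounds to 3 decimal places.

p₁ = P(outcome | exposed) = 2618/3418 = 0.76594
p₀ = P(outcome | unexposed) = 185/2236 = 0.082737
Under exogeneity alone the bounds on PN are max{0,(p₁−p₀)/p₁} ≤ PN ≤ min{1,(1−p₀)/p₁}.
  lower = (p₁ − p₀)/p₁ = 0.68321 / 0.76594 ≈ 0.8920
  upper = min{1, (1 − p₀)/p₁} = 0.91726 / 0.76594 ≈ 1.1976 → capped at 1

0.892 ≤ PN ≤ 1.000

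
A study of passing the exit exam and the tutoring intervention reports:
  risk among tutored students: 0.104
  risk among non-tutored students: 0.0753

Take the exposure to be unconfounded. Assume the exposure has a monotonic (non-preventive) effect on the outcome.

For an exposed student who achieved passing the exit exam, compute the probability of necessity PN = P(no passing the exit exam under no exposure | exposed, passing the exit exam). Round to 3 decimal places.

PN ≈ 0.276

Let p₁ = 0.104, p₀ = 0.0753.
Under exogeneity and monotonicity, PN = (p₁ − p₀) / p₁.
PN = (0.104 − 0.0753) / 0.104 = 0.0287 / 0.104 ≈ 0.2760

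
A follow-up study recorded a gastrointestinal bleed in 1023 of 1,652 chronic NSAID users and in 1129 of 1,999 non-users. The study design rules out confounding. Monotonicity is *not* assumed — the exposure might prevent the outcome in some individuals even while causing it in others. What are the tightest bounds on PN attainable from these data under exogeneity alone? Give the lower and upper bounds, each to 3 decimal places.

0.088 ≤ PN ≤ 0.703

p₁ = P(outcome | exposed) = 1023/1652 = 0.61925
p₀ = P(outcome | unexposed) = 1129/1999 = 0.56478
Under exogeneity alone the bounds on PN are max{0,(p₁−p₀)/p₁} ≤ PN ≤ min{1,(1−p₀)/p₁}.
  lower = (p₁ − p₀)/p₁ = 0.054467 / 0.61925 ≈ 0.0880
  upper = min{1, (1 − p₀)/p₁} = 0.43522 / 0.61925 ≈ 0.7028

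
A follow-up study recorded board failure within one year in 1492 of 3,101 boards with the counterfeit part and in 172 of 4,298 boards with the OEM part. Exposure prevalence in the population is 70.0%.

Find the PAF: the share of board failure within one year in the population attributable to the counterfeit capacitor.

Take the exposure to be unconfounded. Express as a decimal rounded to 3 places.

p₁ = P(outcome | exposed) = 1492/3101 = 0.48114
p₀ = P(outcome | unexposed) = 172/4298 = 0.040019
Overall risk P(Y=1) = π·p₁ + (1−π)·p₀ = 0.7×0.48114 + 0.3×0.040019 = 0.3488.
Under exogeneity, PAF = [P(Y=1) − p₀] / P(Y=1).
PAF = (0.3488 − 0.040019) / 0.3488 ≈ 0.8853

PAF ≈ 0.885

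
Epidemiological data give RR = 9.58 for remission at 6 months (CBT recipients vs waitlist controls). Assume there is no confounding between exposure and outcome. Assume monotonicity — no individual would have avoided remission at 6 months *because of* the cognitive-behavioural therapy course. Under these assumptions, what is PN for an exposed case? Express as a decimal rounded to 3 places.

Under exogeneity and monotonicity, PN = (RR − 1) / RR = 1 − 1/RR.
PN = (9.58 − 1) / 9.58 = 8.58 / 9.58 ≈ 0.8956

PN ≈ 0.896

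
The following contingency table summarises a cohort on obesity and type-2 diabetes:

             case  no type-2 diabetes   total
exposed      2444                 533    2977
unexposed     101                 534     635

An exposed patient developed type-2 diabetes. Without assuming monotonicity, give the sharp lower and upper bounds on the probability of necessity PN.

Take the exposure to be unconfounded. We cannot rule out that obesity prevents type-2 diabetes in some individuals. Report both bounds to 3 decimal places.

p₁ = P(outcome | exposed) = 2444/2977 = 0.82096
p₀ = P(outcome | unexposed) = 101/635 = 0.15906
Under exogeneity alone the bounds on PN are max{0,(p₁−p₀)/p₁} ≤ PN ≤ min{1,(1−p₀)/p₁}.
  lower = (p₁ − p₀)/p₁ = 0.66191 / 0.82096 ≈ 0.8063
  upper = min{1, (1 − p₀)/p₁} = 0.84094 / 0.82096 ≈ 1.0243 → capped at 1

0.806 ≤ PN ≤ 1.000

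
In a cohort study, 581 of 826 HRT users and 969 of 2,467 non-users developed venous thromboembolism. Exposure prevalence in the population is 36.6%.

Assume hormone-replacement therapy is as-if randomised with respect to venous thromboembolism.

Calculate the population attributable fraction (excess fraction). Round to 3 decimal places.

p₁ = P(outcome | exposed) = 581/826 = 0.70339
p₀ = P(outcome | unexposed) = 969/2467 = 0.39278
Overall risk P(Y=1) = π·p₁ + (1−π)·p₀ = 0.366×0.70339 + 0.634×0.39278 = 0.50647.
Under exogeneity, PAF = [P(Y=1) − p₀] / P(Y=1).
PAF = (0.50647 − 0.39278) / 0.50647 ≈ 0.2245

PAF ≈ 0.224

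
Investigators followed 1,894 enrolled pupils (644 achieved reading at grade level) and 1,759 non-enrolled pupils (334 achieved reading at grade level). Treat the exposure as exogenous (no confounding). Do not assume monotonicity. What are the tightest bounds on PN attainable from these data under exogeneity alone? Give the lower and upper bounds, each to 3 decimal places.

0.442 ≤ PN ≤ 1.000

p₁ = P(outcome | exposed) = 644/1894 = 0.34002
p₀ = P(outcome | unexposed) = 334/1759 = 0.18988
Under exogeneity alone the bounds on PN are max{0,(p₁−p₀)/p₁} ≤ PN ≤ min{1,(1−p₀)/p₁}.
  lower = (p₁ − p₀)/p₁ = 0.15014 / 0.34002 ≈ 0.4416
  upper = min{1, (1 − p₀)/p₁} = 0.81012 / 0.34002 ≈ 2.3826 → capped at 1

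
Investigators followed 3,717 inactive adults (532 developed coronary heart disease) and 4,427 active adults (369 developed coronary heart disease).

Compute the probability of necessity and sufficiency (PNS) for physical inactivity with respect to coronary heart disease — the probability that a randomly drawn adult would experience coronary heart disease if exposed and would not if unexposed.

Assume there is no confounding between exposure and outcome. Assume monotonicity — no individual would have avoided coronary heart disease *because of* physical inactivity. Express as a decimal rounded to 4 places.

PNS ≈ 0.0598

p₁ = P(outcome | exposed) = 532/3717 = 0.14313
p₀ = P(outcome | unexposed) = 369/4427 = 0.083352
Under exogeneity and monotonicity, PNS = p₁ − p₀.
PNS = 0.14313 − 0.083352 = 0.059774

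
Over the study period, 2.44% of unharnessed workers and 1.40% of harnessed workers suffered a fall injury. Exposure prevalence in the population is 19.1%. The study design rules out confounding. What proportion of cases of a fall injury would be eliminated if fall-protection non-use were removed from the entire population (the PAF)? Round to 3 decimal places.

p₁ = 0.0244, p₀ = 0.014.
Overall risk P(Y=1) = π·p₁ + (1−π)·p₀ = 0.191×0.0244 + 0.809×0.014 = 0.015986.
Under exogeneity, PAF = [P(Y=1) − p₀] / P(Y=1).
PAF = (0.015986 − 0.014) / 0.015986 ≈ 0.1243

PAF ≈ 0.124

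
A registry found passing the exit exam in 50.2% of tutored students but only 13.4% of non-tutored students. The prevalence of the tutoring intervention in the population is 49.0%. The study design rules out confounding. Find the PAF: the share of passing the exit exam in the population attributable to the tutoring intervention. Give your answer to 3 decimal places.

PAF ≈ 0.574

p₁ = 0.502, p₀ = 0.134.
Overall risk P(Y=1) = π·p₁ + (1−π)·p₀ = 0.49×0.502 + 0.51×0.134 = 0.31432.
Under exogeneity, PAF = [P(Y=1) − p₀] / P(Y=1).
PAF = (0.31432 − 0.134) / 0.31432 ≈ 0.5737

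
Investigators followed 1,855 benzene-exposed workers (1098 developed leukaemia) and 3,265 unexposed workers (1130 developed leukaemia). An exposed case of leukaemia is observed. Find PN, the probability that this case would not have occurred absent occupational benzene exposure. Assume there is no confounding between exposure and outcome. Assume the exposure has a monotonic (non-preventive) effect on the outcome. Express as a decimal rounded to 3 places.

p₁ = P(outcome | exposed) = 1098/1855 = 0.59191
p₀ = P(outcome | unexposed) = 1130/3265 = 0.34609
Under exogeneity and monotonicity, PN = (p₁ − p₀) / p₁.
PN = (0.59191 − 0.34609) / 0.59191 = 0.24582 / 0.59191 ≈ 0.4153

PN ≈ 0.415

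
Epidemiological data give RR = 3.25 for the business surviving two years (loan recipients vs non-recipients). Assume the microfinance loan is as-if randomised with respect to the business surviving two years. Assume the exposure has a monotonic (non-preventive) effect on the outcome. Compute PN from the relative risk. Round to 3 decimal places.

PN ≈ 0.692

Under exogeneity and monotonicity, PN = (RR − 1) / RR = 1 − 1/RR.
PN = (3.25 − 1) / 3.25 = 2.25 / 3.25 ≈ 0.6923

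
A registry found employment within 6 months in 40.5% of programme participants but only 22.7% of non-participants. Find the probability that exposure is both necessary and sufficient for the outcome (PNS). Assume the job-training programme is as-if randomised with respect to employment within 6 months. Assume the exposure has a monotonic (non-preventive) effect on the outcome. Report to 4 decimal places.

PNS ≈ 0.1780

p₁ = 0.405, p₀ = 0.227.
Under exogeneity and monotonicity, PNS = p₁ − p₀.
PNS = 0.405 − 0.227 = 0.178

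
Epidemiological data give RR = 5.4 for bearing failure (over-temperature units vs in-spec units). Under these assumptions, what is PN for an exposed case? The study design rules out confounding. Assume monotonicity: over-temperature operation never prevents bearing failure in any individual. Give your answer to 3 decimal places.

Under exogeneity and monotonicity, PN = (RR − 1) / RR = 1 − 1/RR.
PN = (5.4 − 1) / 5.4 = 4.4 / 5.4 ≈ 0.8148

PN ≈ 0.815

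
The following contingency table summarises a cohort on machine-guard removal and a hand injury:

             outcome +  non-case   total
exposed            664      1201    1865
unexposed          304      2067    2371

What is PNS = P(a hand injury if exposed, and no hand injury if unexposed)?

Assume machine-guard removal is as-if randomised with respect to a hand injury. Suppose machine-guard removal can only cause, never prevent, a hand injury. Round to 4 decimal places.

PNS ≈ 0.2278

p₁ = P(outcome | exposed) = 664/1865 = 0.35603
p₀ = P(outcome | unexposed) = 304/2371 = 0.12822
Under exogeneity and monotonicity, PNS = p₁ − p₀.
PNS = 0.35603 − 0.12822 = 0.22782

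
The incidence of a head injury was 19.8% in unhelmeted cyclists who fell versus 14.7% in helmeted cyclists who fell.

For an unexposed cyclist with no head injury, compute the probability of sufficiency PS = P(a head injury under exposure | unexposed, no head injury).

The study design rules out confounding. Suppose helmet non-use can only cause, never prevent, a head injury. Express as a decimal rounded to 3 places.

p₁ = 0.198, p₀ = 0.147.
Under exogeneity and monotonicity, PS = (p₁ − p₀) / (1 − p₀).
PS = (0.198 − 0.147) / (1 − 0.147) = 0.051 / 0.853 ≈ 0.0598

PS ≈ 0.060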